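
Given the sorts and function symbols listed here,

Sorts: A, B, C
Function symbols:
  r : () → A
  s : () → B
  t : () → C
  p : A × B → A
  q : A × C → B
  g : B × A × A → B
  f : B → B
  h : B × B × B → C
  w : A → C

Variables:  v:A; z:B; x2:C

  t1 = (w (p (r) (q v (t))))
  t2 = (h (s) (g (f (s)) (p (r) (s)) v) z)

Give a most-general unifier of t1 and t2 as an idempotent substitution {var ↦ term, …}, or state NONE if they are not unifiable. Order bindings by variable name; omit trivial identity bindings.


NONE (not unifiable)

head clash or occurs-check failure — not unifiable


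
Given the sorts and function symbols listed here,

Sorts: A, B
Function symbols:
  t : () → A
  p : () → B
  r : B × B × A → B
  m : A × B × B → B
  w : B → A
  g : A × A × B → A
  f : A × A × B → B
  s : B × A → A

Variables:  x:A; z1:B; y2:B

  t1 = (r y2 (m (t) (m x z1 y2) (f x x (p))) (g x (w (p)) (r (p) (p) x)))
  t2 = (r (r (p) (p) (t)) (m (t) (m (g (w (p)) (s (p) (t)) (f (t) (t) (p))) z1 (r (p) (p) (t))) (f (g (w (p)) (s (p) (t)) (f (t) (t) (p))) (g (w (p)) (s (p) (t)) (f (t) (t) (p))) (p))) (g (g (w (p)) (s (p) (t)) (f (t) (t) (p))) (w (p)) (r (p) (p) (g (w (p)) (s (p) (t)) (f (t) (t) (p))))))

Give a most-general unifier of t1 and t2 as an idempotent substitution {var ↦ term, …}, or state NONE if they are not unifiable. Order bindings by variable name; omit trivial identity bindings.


{x ↦ (g (w (p)) (s (p) (t)) (f (t) (t) (p))), y2 ↦ (r (p) (p) (t))}


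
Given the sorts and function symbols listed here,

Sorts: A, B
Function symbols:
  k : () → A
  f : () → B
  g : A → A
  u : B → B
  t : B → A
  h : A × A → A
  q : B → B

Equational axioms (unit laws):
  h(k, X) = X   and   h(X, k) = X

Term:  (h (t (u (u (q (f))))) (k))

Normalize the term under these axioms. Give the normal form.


1. (h (t (u (u (q (f))))) (k))  →  (t (u (u (q (f)))))

normal form = (t (u (u (q (f)))))


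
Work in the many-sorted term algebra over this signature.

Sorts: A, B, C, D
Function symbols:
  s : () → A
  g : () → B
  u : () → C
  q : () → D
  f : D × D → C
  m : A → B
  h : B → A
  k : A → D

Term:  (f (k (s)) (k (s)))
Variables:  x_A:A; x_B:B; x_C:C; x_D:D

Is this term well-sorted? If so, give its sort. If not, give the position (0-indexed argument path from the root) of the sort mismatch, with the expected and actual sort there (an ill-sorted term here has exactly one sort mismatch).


well-sorted; sort = C

    (s) : A
  (k (s)) : D
    (s) : A
  (k (s)) : D
(f (k (s)) (k (s))) : C


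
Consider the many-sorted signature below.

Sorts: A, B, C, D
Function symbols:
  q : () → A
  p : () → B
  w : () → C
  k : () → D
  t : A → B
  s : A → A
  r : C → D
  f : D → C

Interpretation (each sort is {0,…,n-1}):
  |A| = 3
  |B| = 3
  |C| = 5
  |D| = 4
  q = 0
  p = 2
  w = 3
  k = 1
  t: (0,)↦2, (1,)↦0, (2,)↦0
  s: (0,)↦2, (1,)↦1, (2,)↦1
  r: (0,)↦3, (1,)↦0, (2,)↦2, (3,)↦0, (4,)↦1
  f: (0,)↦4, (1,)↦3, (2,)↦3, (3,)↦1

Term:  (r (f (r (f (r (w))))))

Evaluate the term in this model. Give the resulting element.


value = 0

  w = 3
  (r (w)) = r(3,) = 0
  (f (r (w))) = f(0,) = 4
  (r (f (r (w)))) = r(4,) = 1
  (f (r (f (r (w))))) = f(1,) = 3
  (r (f (r (f (r (w)))))) = r(3,) = 0


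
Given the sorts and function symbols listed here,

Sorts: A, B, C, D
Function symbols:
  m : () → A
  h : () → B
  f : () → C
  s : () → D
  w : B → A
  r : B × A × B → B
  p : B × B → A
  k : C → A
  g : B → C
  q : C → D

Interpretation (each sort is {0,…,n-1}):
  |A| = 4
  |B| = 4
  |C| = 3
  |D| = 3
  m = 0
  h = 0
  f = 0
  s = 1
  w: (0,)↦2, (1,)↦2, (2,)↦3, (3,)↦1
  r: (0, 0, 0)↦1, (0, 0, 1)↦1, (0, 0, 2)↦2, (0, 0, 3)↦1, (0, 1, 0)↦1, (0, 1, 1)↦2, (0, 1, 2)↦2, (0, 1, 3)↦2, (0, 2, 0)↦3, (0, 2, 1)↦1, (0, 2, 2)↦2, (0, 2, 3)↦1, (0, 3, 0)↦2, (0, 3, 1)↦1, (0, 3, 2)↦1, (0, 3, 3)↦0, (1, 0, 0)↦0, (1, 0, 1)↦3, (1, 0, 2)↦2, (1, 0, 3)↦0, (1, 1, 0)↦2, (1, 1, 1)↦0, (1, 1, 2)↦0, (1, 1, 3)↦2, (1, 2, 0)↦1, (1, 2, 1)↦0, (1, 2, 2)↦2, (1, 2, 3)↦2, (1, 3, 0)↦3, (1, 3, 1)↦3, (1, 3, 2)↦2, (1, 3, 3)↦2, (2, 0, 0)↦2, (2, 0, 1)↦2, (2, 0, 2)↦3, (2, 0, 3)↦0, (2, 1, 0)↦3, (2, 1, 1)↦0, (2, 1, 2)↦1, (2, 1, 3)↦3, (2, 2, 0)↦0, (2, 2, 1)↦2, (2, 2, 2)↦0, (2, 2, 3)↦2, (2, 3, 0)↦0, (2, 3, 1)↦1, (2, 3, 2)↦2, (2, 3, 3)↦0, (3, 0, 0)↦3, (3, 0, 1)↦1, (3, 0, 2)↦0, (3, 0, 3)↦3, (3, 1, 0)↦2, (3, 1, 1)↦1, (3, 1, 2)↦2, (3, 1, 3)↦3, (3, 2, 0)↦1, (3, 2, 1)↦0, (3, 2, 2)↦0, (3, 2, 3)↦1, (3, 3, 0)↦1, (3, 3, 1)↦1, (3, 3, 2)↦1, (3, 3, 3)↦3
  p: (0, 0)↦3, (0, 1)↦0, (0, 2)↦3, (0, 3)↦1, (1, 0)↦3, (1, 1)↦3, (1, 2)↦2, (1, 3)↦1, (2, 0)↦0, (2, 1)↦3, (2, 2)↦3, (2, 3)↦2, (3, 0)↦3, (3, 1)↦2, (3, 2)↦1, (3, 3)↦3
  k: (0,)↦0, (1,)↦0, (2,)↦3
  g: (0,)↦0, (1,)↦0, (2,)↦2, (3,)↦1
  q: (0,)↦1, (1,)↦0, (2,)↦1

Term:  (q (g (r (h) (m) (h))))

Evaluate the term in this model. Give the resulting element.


  h = 0
  m = 0
  h = 0
  (r (h) (m) (h)) = r(0, 0, 0) = 1
  (g (r (h) (m) (h))) = g(1,) = 0
  (q (g (r (h) (m) (h)))) = q(0,) = 1

value = 1


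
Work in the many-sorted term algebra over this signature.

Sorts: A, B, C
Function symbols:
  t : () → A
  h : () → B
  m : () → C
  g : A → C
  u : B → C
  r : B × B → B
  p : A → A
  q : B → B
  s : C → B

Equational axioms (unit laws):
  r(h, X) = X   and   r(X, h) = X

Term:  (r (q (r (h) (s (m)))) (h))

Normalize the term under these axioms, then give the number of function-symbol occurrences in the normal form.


1. (r (q (r (h) (s (m)))) (h))  →  (q (r (h) (s (m))))
2. (q (r (h) (s (m))))  →  (q (s (m)))
normal form: (q (s (m)))

size = 3


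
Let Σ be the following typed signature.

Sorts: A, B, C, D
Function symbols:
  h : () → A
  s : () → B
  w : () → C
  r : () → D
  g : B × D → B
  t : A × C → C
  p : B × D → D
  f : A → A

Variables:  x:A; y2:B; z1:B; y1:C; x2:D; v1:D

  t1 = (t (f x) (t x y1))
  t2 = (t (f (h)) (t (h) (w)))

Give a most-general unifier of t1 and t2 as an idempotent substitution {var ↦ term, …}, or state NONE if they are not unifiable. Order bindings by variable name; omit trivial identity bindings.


{x ↦ (h), y1 ↦ (w)}


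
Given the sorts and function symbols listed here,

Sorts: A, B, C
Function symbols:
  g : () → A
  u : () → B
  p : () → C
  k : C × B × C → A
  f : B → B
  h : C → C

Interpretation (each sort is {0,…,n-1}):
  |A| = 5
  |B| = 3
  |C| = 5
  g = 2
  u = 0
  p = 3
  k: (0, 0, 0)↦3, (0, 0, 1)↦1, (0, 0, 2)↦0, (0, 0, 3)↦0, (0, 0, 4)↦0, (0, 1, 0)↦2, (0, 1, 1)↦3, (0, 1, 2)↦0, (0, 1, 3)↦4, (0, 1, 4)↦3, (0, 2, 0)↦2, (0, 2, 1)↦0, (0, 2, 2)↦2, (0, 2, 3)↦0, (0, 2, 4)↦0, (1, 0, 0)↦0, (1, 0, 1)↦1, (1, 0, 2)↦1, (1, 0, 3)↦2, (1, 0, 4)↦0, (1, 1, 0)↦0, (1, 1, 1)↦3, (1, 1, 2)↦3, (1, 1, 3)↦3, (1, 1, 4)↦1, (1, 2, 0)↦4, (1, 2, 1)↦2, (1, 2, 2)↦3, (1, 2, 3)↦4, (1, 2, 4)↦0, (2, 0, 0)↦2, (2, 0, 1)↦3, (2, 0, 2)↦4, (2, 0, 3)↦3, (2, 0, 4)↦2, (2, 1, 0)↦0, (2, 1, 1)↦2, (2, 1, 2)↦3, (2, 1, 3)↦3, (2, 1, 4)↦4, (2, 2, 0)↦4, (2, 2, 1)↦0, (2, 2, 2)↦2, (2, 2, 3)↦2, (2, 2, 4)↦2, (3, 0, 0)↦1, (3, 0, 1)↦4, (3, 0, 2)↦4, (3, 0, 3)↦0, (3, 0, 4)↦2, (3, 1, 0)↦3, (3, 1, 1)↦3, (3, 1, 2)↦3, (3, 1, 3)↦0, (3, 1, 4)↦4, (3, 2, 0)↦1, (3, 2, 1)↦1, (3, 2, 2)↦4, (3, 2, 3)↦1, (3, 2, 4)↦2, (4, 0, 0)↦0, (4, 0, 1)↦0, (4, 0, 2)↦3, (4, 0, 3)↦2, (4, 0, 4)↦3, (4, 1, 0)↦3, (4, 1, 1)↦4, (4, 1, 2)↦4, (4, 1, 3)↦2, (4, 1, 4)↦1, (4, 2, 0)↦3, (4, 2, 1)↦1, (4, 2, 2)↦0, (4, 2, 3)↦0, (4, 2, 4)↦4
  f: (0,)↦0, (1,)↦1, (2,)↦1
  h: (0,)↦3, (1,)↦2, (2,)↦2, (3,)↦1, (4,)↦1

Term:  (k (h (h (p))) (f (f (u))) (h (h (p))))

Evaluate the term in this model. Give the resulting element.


value = 4

  p = 3
  (h (p)) = h(3,) = 1
  (h (h (p))) = h(1,) = 2
  u = 0
  (f (u)) = f(0,) = 0
  (f (f (u))) = f(0,) = 0
  p = 3
  (h (p)) = h(3,) = 1
  (h (h (p))) = h(1,) = 2
  (k (h (h (p))) (f (f (u))) (h (h (p)))) = k(2, 0, 2) = 4


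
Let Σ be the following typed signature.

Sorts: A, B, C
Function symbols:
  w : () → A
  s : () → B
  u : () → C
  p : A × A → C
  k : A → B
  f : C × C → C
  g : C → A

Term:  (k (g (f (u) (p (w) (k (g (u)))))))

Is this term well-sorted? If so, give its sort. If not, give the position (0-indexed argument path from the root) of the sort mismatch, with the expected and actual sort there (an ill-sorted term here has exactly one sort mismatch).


ill-sorted at position [0, 0, 1, 1]: expected A, got B

      (u) : C
        (w) : A
            (u) : C
          (g (u)) : A
        (k (g (u))) : B
      (p (w) (k (g (u)))) : ✗ arg 1 at [0, 0, 1, 1] has sort B, expected A


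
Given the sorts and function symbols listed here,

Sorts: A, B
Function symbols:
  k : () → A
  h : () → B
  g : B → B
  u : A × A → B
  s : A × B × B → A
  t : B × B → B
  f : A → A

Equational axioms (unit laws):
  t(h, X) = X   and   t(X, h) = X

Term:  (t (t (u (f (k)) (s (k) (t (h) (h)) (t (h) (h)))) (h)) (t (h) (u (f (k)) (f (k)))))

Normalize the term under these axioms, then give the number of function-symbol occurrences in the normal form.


1. (t (t (u (f (k)) (s (k) (t (h) (h)) (t (h) (h)))) (h)) (t (h) (u (f (k)) (f (k)))))  →  (t (u (f (k)) (s (k) (t (h) (h)) (t (h) (h)))) (t (h) (u (f (k)) (f (k)))))
2. (t (u (f (k)) (s (k) (t (h) (h)) (t (h) (h)))) (t (h) (u (f (k)) (f (k)))))  →  (t (u (f (k)) (s (k) (h) (t (h) (h)))) (t (h) (u (f (k)) (f (k)))))
3. (t (u (f (k)) (s (k) (h) (t (h) (h)))) (t (h) (u (f (k)) (f (k)))))  →  (t (u (f (k)) (s (k) (h) (h))) (t (h) (u (f (k)) (f (k)))))
4. (t (u (f (k)) (s (k) (h) (h))) (t (h) (u (f (k)) (f (k)))))  →  (t (u (f (k)) (s (k) (h) (h))) (u (f (k)) (f (k))))
normal form: (t (u (f (k)) (s (k) (h) (h))) (u (f (k)) (f (k))))

size = 13


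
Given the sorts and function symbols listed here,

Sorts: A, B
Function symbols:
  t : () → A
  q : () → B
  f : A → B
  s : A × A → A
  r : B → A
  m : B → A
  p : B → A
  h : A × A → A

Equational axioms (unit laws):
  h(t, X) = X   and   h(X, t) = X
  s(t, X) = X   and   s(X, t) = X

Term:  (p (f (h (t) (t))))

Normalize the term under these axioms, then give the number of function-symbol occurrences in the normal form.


1. (p (f (h (t) (t))))  →  (p (f (t)))
normal form: (p (f (t)))

size = 3


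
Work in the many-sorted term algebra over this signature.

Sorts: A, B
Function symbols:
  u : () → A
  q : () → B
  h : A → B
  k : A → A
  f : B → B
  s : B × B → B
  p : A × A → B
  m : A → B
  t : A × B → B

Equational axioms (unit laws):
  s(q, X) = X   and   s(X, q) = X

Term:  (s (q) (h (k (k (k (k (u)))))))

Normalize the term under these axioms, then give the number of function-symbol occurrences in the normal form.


1. (s (q) (h (k (k (k (k (u)))))))  →  (h (k (k (k (k (u))))))
normal form: (h (k (k (k (k (u))))))

size = 6


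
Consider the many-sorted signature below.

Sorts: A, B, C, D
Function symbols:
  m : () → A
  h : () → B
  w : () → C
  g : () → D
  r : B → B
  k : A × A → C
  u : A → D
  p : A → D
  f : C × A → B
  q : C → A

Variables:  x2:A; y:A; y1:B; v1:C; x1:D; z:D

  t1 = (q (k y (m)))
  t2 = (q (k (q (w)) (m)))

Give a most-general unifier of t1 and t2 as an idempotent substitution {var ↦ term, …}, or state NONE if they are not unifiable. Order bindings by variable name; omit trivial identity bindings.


{y ↦ (q (w))}


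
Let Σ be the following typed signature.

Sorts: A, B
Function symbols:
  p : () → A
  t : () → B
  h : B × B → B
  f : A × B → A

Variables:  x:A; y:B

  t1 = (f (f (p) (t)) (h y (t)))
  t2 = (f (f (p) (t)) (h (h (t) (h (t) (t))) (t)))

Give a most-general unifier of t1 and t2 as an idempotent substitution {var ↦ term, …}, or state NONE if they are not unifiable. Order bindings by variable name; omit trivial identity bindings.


{y ↦ (h (t) (h (t) (t)))}


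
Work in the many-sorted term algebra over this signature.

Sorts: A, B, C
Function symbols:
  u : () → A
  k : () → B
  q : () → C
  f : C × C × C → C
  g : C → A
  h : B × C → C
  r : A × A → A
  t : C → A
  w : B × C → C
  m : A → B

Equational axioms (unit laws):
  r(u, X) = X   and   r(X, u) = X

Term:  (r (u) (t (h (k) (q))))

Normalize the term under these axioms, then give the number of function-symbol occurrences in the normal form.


size = 4

1. (r (u) (t (h (k) (q))))  →  (t (h (k) (q)))
normal form: (t (h (k) (q)))


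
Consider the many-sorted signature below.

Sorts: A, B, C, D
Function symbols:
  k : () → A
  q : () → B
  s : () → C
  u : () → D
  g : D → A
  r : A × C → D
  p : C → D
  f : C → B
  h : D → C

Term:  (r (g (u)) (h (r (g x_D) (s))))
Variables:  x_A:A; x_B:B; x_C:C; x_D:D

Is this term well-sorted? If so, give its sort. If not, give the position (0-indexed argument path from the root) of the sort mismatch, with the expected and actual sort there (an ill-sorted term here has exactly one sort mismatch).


    (u) : D
  (g (u)) : A
        x_D : D
      (g x_D) : A
      (s) : C
    (r (g x_D) (s)) : D
  (h (r (g x_D) (s))) : C
(r (g (u)) (h (r (g x_D) (s)))) : D

well-sorted; sort = D


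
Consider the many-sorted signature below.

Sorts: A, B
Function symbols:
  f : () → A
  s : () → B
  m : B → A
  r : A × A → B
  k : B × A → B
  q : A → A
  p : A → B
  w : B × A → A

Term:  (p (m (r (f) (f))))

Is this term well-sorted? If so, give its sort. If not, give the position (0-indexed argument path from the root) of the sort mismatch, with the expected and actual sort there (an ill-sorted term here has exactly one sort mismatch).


well-sorted; sort = B

      (f) : A
      (f) : A
    (r (f) (f)) : B
  (m (r (f) (f))) : A
(p (m (r (f) (f)))) : B


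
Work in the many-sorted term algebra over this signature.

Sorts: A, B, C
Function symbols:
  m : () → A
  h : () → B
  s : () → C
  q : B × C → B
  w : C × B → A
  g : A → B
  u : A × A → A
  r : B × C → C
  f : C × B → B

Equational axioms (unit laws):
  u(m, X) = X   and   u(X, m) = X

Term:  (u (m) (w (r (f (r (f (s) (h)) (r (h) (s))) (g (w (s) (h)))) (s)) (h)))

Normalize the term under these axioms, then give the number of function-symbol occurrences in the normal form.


size = 16

1. (u (m) (w (r (f (r (f (s) (h)) (r (h) (s))) (g (w (s) (h)))) (s)) (h)))  →  (w (r (f (r (f (s) (h)) (r (h) (s))) (g (w (s) (h)))) (s)) (h))
normal form: (w (r (f (r (f (s) (h)) (r (h) (s))) (g (w (s) (h)))) (s)) (h))


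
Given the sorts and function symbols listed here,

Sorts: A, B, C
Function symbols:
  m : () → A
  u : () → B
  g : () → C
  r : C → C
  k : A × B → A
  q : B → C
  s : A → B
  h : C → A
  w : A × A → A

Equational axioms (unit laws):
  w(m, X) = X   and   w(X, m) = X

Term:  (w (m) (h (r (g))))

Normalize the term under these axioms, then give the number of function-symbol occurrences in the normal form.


1. (w (m) (h (r (g))))  →  (h (r (g)))
normal form: (h (r (g)))

size = 3


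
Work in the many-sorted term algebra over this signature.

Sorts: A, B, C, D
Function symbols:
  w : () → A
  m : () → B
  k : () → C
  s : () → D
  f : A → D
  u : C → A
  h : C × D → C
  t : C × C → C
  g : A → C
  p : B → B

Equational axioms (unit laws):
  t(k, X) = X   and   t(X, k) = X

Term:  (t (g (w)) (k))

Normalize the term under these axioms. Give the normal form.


1. (t (g (w)) (k))  →  (g (w))

normal form = (g (w))


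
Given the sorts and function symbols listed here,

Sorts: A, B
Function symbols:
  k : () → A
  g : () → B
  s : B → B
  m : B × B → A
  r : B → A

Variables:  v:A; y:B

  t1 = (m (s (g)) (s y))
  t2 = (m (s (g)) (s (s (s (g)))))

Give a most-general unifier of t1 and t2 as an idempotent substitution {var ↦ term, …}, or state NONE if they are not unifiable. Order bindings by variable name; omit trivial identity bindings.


{y ↦ (s (s (g)))}


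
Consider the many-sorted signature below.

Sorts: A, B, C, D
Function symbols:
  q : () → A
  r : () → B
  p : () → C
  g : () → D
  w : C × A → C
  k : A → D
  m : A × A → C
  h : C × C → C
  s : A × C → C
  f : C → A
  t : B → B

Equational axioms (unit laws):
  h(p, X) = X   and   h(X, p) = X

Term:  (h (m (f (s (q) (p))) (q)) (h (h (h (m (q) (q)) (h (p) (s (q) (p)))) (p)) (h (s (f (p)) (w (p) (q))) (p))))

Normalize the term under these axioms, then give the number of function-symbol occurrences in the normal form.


size = 21

1. (h (m (f (s (q) (p))) (q)) (h (h (h (m (q) (q)) (h (p) (s (q) (p)))) (p)) (h (s (f (p)) (w (p) (q))) (p))))  →  (h (m (f (s (q) (p))) (q)) (h (h (m (q) (q)) (h (p) (s (q) (p)))) (h (s (f (p)) (w (p) (q))) (p))))
2. (h (m (f (s (q) (p))) (q)) (h (h (m (q) (q)) (h (p) (s (q) (p)))) (h (s (f (p)) (w (p) (q))) (p))))  →  (h (m (f (s (q) (p))) (q)) (h (h (m (q) (q)) (s (q) (p))) (h (s (f (p)) (w (p) (q))) (p))))
3. (h (m (f (s (q) (p))) (q)) (h (h (m (q) (q)) (s (q) (p))) (h (s (f (p)) (w (p) (q))) (p))))  →  (h (m (f (s (q) (p))) (q)) (h (h (m (q) (q)) (s (q) (p))) (s (f (p)) (w (p) (q)))))
normal form: (h (m (f (s (q) (p))) (q)) (h (h (m (q) (q)) (s (q) (p))) (s (f (p)) (w (p) (q)))))


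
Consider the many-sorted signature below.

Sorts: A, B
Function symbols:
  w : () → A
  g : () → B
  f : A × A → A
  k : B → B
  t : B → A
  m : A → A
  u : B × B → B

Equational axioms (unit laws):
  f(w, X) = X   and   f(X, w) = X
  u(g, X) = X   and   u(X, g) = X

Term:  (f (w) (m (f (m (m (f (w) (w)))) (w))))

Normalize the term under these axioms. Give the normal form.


normal form = (m (m (m (w))))

1. (f (w) (m (f (m (m (f (w) (w)))) (w))))  →  (m (f (m (m (f (w) (w)))) (w)))
2. (m (f (m (m (f (w) (w)))) (w)))  →  (m (m (m (f (w) (w)))))
3. (m (m (m (f (w) (w)))))  →  (m (m (m (w))))


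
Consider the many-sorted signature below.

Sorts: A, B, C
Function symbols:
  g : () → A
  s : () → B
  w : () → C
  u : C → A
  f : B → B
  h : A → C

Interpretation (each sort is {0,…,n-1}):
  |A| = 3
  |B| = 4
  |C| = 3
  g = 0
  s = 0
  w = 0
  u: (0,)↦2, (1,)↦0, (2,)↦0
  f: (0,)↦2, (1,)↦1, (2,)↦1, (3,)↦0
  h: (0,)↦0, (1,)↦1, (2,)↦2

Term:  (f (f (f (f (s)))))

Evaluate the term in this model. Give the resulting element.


  s = 0
  (f (s)) = f(0,) = 2
  (f (f (s))) = f(2,) = 1
  (f (f (f (s)))) = f(1,) = 1
  (f (f (f (f (s))))) = f(1,) = 1

value = 1


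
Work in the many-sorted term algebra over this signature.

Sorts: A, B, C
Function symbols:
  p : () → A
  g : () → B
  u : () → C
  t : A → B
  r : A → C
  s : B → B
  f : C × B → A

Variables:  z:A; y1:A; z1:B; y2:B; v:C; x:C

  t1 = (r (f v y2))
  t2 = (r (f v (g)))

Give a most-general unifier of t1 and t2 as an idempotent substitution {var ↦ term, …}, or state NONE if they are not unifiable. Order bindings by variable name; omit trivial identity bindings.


{y2 ↦ (g)}


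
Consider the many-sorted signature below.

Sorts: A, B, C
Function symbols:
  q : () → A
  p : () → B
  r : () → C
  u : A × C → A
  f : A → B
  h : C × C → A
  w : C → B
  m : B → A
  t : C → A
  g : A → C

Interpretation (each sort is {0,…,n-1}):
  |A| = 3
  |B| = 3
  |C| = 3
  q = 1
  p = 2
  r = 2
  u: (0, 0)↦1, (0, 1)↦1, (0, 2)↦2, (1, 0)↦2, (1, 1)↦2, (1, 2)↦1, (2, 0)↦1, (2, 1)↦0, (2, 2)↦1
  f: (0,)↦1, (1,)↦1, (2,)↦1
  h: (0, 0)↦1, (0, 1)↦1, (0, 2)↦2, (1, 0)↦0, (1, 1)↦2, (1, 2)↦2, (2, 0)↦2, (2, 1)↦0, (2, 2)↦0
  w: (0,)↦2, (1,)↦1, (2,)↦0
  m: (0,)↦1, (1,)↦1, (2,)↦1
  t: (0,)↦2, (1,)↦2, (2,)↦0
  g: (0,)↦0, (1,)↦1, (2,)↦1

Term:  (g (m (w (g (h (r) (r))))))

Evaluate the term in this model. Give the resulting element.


value = 1

  r = 2
  r = 2
  (h (r) (r)) = h(2, 2) = 0
  (g (h (r) (r))) = g(0,) = 0
  (w (g (h (r) (r)))) = w(0,) = 2
  (m (w (g (h (r) (r))))) = m(2,) = 1
  (g (m (w (g (h (r) (r)))))) = g(1,) = 1


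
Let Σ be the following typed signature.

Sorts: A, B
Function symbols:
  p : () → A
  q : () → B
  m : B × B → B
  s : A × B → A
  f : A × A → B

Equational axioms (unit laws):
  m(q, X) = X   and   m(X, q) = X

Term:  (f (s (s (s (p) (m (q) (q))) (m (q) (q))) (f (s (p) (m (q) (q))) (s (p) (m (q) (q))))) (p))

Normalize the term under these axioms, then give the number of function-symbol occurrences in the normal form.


1. (f (s (s (s (p) (m (q) (q))) (m (q) (q))) (f (s (p) (m (q) (q))) (s (p) (m (q) (q))))) (p))  →  (f (s (s (s (p) (q)) (m (q) (q))) (f (s (p) (m (q) (q))) (s (p) (m (q) (q))))) (p))
2. (f (s (s (s (p) (q)) (m (q) (q))) (f (s (p) (m (q) (q))) (s (p) (m (q) (q))))) (p))  →  (f (s (s (s (p) (q)) (q)) (f (s (p) (m (q) (q))) (s (p) (m (q) (q))))) (p))
3. (f (s (s (s (p) (q)) (q)) (f (s (p) (m (q) (q))) (s (p) (m (q) (q))))) (p))  →  (f (s (s (s (p) (q)) (q)) (f (s (p) (q)) (s (p) (m (q) (q))))) (p))
4. (f (s (s (s (p) (q)) (q)) (f (s (p) (q)) (s (p) (m (q) (q))))) (p))  →  (f (s (s (s (p) (q)) (q)) (f (s (p) (q)) (s (p) (q)))) (p))
normal form: (f (s (s (s (p) (q)) (q)) (f (s (p) (q)) (s (p) (q)))) (p))

size = 15


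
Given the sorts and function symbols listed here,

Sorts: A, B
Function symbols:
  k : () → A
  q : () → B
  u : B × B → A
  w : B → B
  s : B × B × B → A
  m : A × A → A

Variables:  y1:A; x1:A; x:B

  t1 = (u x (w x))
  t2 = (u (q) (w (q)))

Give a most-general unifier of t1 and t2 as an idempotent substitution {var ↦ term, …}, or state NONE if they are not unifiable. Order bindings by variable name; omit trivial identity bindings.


{x ↦ (q)}


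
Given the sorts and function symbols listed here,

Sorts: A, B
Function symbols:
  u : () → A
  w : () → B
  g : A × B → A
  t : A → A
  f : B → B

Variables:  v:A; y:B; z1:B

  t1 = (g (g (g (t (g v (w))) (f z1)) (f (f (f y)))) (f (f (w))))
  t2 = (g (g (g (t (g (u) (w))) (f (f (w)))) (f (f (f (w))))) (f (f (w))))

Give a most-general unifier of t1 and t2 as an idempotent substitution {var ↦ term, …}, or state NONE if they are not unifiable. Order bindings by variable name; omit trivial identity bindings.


{v ↦ (u), y ↦ (w), z1 ↦ (f (w))}


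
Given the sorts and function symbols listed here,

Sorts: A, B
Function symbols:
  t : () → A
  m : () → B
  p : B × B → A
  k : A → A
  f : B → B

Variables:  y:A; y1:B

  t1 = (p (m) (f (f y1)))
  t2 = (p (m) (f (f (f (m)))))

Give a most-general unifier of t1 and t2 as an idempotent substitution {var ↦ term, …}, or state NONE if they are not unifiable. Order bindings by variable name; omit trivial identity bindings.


{y1 ↦ (f (m))}


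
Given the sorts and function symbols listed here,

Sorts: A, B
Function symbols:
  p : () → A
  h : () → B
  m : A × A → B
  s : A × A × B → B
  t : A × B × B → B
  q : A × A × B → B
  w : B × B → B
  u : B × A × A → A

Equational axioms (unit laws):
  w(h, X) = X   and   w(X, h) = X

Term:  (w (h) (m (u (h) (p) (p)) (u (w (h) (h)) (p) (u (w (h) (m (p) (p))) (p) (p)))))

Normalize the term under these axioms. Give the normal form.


1. (w (h) (m (u (h) (p) (p)) (u (w (h) (h)) (p) (u (w (h) (m (p) (p))) (p) (p)))))  →  (m (u (h) (p) (p)) (u (w (h) (h)) (p) (u (w (h) (m (p) (p))) (p) (p))))
2. (m (u (h) (p) (p)) (u (w (h) (h)) (p) (u (w (h) (m (p) (p))) (p) (p))))  →  (m (u (h) (p) (p)) (u (h) (p) (u (w (h) (m (p) (p))) (p) (p))))
3. (m (u (h) (p) (p)) (u (h) (p) (u (w (h) (m (p) (p))) (p) (p))))  →  (m (u (h) (p) (p)) (u (h) (p) (u (m (p) (p)) (p) (p))))

normal form = (m (u (h) (p) (p)) (u (h) (p) (u (m (p) (p)) (p) (p))))


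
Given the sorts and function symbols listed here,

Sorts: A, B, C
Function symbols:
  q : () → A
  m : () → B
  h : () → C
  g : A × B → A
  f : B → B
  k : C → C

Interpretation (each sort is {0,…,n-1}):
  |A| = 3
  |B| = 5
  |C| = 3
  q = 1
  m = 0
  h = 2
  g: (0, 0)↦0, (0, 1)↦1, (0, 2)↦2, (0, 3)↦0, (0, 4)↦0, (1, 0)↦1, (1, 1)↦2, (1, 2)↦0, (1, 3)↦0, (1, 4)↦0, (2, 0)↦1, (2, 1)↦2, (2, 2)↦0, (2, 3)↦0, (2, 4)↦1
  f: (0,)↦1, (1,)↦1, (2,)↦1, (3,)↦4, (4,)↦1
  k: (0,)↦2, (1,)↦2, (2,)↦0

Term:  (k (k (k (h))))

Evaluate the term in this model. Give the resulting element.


  h = 2
  (k (h)) = k(2,) = 0
  (k (k (h))) = k(0,) = 2
  (k (k (k (h)))) = k(2,) = 0

value = 0


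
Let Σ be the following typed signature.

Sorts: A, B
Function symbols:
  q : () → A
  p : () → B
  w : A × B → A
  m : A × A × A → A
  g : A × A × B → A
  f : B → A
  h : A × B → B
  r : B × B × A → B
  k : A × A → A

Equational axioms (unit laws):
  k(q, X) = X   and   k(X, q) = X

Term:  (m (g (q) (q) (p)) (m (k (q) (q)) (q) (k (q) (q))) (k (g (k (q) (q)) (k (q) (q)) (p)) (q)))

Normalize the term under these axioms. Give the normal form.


normal form = (m (g (q) (q) (p)) (m (q) (q) (q)) (g (q) (q) (p)))

1. (m (g (q) (q) (p)) (m (k (q) (q)) (q) (k (q) (q))) (k (g (k (q) (q)) (k (q) (q)) (p)) (q)))  →  (m (g (q) (q) (p)) (m (q) (q) (k (q) (q))) (k (g (k (q) (q)) (k (q) (q)) (p)) (q)))
2. (m (g (q) (q) (p)) (m (q) (q) (k (q) (q))) (k (g (k (q) (q)) (k (q) (q)) (p)) (q)))  →  (m (g (q) (q) (p)) (m (q) (q) (q)) (k (g (k (q) (q)) (k (q) (q)) (p)) (q)))
3. (m (g (q) (q) (p)) (m (q) (q) (q)) (k (g (k (q) (q)) (k (q) (q)) (p)) (q)))  →  (m (g (q) (q) (p)) (m (q) (q) (q)) (g (k (q) (q)) (k (q) (q)) (p)))
4. (m (g (q) (q) (p)) (m (q) (q) (q)) (g (k (q) (q)) (k (q) (q)) (p)))  →  (m (g (q) (q) (p)) (m (q) (q) (q)) (g (q) (k (q) (q)) (p)))
5. (m (g (q) (q) (p)) (m (q) (q) (q)) (g (q) (k (q) (q)) (p)))  →  (m (g (q) (q) (p)) (m (q) (q) (q)) (g (q) (q) (p)))


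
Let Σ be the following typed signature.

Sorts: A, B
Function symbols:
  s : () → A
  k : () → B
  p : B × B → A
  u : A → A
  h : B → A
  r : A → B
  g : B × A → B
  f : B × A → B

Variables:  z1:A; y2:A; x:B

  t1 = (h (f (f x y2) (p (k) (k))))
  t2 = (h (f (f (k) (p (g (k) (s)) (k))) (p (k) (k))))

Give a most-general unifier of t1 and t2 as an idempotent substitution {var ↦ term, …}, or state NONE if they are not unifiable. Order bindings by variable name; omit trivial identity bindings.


{x ↦ (k), y2 ↦ (p (g (k) (s)) (k))}


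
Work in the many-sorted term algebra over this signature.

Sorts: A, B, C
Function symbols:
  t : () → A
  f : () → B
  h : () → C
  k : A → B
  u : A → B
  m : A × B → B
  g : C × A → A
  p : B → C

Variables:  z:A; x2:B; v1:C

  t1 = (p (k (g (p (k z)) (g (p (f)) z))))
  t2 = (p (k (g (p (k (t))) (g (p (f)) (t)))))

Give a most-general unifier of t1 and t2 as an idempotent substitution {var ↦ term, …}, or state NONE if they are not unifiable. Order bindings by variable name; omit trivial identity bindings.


{z ↦ (t)}


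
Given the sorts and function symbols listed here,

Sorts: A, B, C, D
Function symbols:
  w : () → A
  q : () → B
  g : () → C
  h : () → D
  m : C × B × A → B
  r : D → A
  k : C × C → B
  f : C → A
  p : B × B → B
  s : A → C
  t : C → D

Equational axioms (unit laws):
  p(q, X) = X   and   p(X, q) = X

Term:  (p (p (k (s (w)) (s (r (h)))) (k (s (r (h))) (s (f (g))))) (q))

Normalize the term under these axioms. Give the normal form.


normal form = (p (k (s (w)) (s (r (h)))) (k (s (r (h))) (s (f (g)))))

1. (p (p (k (s (w)) (s (r (h)))) (k (s (r (h))) (s (f (g))))) (q))  →  (p (k (s (w)) (s (r (h)))) (k (s (r (h))) (s (f (g)))))


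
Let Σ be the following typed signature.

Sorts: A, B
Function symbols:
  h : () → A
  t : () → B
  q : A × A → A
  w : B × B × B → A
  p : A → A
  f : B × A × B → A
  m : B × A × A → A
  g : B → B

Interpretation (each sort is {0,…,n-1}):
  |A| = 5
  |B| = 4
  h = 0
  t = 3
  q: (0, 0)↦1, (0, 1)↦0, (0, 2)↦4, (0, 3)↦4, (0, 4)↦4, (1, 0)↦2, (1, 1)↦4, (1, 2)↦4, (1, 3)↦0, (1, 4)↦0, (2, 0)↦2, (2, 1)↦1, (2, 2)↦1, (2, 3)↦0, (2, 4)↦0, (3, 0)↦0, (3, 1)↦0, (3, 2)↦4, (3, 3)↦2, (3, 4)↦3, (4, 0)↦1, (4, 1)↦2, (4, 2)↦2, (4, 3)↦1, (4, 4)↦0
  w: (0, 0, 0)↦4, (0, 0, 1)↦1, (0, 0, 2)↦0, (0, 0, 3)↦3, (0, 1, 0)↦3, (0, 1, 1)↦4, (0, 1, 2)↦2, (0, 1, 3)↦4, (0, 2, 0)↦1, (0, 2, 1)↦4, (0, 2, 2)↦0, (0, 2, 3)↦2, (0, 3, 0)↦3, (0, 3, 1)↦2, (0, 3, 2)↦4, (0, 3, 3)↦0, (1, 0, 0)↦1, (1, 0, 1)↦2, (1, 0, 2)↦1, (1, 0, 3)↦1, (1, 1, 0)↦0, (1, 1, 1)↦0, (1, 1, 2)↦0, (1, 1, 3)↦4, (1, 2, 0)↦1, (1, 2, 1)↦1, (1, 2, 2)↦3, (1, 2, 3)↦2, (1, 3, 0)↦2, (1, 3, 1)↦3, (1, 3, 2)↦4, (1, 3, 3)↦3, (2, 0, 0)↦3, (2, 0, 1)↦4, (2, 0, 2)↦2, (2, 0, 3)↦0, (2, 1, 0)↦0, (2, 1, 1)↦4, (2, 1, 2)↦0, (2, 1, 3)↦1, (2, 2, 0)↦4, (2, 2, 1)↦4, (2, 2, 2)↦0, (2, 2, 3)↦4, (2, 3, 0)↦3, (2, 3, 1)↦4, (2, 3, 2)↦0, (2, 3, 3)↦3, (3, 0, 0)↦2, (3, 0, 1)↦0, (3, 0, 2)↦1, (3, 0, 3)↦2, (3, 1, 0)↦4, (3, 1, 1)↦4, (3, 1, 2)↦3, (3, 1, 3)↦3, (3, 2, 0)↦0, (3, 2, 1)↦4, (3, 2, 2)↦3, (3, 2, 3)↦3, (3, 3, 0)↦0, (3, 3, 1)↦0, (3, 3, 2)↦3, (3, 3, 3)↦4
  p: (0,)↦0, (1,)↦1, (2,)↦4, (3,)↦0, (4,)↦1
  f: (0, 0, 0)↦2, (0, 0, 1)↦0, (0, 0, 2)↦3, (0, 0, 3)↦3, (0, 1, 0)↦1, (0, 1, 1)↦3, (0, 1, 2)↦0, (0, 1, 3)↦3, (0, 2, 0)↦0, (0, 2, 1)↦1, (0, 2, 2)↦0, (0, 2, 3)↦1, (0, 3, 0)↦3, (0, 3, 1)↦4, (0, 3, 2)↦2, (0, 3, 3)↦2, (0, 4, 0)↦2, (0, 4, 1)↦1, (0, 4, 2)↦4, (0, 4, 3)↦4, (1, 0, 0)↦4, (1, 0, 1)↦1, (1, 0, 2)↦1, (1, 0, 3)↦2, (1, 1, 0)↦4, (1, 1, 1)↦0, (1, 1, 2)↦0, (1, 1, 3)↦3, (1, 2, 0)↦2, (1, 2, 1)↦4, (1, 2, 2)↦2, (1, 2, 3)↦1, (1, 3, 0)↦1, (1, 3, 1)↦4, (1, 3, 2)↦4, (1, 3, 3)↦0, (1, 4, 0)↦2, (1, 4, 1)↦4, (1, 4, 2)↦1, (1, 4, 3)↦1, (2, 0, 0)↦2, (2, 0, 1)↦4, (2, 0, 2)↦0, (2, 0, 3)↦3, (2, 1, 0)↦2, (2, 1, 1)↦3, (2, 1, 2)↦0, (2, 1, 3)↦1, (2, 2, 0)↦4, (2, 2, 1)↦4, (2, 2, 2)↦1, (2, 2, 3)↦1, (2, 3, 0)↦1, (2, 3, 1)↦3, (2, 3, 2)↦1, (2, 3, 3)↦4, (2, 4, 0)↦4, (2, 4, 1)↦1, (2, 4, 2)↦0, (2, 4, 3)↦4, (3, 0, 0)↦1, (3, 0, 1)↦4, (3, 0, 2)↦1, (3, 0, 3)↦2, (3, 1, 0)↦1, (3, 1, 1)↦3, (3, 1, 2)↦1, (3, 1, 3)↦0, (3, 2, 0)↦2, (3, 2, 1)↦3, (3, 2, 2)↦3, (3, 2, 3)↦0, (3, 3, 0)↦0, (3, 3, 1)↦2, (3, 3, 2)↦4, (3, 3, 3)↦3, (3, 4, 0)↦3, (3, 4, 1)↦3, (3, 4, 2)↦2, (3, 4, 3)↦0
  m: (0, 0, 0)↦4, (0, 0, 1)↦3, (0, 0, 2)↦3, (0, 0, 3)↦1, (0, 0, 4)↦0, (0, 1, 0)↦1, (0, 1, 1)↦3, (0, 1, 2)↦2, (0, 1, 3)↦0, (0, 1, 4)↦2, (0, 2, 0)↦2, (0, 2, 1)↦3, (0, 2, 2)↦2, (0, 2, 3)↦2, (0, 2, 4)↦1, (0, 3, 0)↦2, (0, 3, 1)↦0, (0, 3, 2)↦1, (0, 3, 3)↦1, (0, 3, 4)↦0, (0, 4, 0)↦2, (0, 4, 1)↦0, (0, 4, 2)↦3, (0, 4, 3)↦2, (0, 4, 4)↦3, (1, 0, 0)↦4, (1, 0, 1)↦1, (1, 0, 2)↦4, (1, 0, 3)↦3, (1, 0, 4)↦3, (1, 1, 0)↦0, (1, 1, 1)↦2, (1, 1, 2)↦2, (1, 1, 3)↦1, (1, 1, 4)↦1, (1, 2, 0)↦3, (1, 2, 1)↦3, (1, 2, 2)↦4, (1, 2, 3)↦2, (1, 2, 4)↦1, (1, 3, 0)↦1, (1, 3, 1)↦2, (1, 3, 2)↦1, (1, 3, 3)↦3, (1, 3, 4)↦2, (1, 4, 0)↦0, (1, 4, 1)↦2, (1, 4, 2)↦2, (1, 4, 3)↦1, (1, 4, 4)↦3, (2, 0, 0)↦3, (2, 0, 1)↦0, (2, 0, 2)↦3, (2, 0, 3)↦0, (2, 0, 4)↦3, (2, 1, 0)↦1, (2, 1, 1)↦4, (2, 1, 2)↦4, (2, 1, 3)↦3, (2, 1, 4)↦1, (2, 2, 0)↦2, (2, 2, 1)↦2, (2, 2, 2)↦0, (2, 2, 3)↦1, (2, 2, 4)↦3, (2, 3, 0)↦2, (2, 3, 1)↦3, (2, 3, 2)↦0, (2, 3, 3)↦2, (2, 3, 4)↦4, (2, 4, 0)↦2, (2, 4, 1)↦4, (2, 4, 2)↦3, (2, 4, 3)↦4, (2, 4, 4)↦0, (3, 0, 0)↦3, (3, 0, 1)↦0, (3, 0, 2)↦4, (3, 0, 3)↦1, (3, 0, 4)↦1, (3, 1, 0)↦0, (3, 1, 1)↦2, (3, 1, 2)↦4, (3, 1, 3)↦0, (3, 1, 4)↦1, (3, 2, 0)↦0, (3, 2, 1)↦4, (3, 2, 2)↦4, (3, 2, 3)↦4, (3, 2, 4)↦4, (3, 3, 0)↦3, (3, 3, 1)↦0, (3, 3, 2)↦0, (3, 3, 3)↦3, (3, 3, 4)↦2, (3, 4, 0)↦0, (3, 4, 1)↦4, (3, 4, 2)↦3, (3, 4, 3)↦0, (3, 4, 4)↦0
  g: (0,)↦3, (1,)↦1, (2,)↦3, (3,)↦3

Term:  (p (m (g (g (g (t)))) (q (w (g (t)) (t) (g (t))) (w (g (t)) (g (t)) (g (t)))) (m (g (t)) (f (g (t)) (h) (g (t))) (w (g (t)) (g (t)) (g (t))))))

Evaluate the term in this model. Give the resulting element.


  t = 3
  (g (t)) = g(3,) = 3
  (g (g (t))) = g(3,) = 3
  (g (g (g (t)))) = g(3,) = 3
  t = 3
  (g (t)) = g(3,) = 3
  t = 3
  t = 3
  (g (t)) = g(3,) = 3
  (w (g (t)) (t) (g (t))) = w(3, 3, 3) = 4
  t = 3
  (g (t)) = g(3,) = 3
  t = 3
  (g (t)) = g(3,) = 3
  t = 3
  (g (t)) = g(3,) = 3
  (w (g (t)) (g (t)) (g (t))) = w(3, 3, 3) = 4
  (q (w (g (t)) (t) (g (t))) (w (g (t)) (g (t)) (g (t)))) = q(4, 4) = 0
  t = 3
  (g (t)) = g(3,) = 3
  t = 3
  (g (t)) = g(3,) = 3
  h = 0
  t = 3
  (g (t)) = g(3,) = 3
  (f (g (t)) (h) (g (t))) = f(3, 0, 3) = 2
  t = 3
  (g (t)) = g(3,) = 3
  t = 3
  (g (t)) = g(3,) = 3
  t = 3
  (g (t)) = g(3,) = 3
  (w (g (t)) (g (t)) (g (t))) = w(3, 3, 3) = 4
  (m (g (t)) (f (g (t)) (h) (g (t))) (w (g (t)) (g (t)) (g (t)))) = m(3, 2, 4) = 4
  (m (g (g (g (t)))) (q (w (g (t)) (t) (g (t))) (w (g (t)) (g (t)) (g (t)))) (m (g (t)) (f (g (t)) (h) (g (t))) (w (g (t)) (g (t)) (g (t))))) = m(3, 0, 4) = 1
  (p (m (g (g (g (t)))) (q (w (g (t)) (t) (g (t))) (w (g (t)) (g (t)) (g (t)))) (m (g (t)) (f (g (t)) (h) (g (t))) (w (g (t)) (g (t)) (g (t)))))) = p(1,) = 1

value = 1


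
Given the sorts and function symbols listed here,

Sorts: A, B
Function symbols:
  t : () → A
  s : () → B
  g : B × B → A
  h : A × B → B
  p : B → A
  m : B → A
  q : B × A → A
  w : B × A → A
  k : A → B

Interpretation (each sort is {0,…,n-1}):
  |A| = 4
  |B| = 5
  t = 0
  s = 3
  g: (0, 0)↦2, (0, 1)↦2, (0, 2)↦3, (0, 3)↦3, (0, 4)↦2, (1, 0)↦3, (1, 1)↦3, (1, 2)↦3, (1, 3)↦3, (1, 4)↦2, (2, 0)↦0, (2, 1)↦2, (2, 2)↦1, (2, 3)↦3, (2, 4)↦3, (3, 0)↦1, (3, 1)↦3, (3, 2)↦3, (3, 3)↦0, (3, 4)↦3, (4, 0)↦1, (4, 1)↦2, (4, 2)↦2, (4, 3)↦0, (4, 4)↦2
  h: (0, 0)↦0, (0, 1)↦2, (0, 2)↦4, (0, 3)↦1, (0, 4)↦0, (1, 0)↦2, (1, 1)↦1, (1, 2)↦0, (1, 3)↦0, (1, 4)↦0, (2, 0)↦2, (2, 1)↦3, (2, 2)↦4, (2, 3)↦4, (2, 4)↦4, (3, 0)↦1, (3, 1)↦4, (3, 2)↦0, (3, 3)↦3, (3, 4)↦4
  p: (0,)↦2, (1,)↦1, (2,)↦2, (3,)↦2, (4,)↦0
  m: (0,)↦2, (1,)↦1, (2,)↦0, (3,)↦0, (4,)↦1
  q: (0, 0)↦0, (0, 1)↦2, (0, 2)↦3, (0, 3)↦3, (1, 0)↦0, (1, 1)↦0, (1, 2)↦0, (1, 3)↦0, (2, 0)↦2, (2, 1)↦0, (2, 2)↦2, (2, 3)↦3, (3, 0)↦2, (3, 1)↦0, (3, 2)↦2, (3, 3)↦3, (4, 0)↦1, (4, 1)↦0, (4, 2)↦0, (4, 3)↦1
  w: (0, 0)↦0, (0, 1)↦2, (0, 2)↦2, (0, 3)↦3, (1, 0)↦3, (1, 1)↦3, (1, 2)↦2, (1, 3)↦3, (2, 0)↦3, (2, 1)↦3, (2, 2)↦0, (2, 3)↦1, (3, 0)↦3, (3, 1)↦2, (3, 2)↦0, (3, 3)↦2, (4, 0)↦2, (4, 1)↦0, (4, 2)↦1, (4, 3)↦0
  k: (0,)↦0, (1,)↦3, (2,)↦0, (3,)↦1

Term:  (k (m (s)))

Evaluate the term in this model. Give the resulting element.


value = 0

  s = 3
  (m (s)) = m(3,) = 0
  (k (m (s))) = k(0,) = 0


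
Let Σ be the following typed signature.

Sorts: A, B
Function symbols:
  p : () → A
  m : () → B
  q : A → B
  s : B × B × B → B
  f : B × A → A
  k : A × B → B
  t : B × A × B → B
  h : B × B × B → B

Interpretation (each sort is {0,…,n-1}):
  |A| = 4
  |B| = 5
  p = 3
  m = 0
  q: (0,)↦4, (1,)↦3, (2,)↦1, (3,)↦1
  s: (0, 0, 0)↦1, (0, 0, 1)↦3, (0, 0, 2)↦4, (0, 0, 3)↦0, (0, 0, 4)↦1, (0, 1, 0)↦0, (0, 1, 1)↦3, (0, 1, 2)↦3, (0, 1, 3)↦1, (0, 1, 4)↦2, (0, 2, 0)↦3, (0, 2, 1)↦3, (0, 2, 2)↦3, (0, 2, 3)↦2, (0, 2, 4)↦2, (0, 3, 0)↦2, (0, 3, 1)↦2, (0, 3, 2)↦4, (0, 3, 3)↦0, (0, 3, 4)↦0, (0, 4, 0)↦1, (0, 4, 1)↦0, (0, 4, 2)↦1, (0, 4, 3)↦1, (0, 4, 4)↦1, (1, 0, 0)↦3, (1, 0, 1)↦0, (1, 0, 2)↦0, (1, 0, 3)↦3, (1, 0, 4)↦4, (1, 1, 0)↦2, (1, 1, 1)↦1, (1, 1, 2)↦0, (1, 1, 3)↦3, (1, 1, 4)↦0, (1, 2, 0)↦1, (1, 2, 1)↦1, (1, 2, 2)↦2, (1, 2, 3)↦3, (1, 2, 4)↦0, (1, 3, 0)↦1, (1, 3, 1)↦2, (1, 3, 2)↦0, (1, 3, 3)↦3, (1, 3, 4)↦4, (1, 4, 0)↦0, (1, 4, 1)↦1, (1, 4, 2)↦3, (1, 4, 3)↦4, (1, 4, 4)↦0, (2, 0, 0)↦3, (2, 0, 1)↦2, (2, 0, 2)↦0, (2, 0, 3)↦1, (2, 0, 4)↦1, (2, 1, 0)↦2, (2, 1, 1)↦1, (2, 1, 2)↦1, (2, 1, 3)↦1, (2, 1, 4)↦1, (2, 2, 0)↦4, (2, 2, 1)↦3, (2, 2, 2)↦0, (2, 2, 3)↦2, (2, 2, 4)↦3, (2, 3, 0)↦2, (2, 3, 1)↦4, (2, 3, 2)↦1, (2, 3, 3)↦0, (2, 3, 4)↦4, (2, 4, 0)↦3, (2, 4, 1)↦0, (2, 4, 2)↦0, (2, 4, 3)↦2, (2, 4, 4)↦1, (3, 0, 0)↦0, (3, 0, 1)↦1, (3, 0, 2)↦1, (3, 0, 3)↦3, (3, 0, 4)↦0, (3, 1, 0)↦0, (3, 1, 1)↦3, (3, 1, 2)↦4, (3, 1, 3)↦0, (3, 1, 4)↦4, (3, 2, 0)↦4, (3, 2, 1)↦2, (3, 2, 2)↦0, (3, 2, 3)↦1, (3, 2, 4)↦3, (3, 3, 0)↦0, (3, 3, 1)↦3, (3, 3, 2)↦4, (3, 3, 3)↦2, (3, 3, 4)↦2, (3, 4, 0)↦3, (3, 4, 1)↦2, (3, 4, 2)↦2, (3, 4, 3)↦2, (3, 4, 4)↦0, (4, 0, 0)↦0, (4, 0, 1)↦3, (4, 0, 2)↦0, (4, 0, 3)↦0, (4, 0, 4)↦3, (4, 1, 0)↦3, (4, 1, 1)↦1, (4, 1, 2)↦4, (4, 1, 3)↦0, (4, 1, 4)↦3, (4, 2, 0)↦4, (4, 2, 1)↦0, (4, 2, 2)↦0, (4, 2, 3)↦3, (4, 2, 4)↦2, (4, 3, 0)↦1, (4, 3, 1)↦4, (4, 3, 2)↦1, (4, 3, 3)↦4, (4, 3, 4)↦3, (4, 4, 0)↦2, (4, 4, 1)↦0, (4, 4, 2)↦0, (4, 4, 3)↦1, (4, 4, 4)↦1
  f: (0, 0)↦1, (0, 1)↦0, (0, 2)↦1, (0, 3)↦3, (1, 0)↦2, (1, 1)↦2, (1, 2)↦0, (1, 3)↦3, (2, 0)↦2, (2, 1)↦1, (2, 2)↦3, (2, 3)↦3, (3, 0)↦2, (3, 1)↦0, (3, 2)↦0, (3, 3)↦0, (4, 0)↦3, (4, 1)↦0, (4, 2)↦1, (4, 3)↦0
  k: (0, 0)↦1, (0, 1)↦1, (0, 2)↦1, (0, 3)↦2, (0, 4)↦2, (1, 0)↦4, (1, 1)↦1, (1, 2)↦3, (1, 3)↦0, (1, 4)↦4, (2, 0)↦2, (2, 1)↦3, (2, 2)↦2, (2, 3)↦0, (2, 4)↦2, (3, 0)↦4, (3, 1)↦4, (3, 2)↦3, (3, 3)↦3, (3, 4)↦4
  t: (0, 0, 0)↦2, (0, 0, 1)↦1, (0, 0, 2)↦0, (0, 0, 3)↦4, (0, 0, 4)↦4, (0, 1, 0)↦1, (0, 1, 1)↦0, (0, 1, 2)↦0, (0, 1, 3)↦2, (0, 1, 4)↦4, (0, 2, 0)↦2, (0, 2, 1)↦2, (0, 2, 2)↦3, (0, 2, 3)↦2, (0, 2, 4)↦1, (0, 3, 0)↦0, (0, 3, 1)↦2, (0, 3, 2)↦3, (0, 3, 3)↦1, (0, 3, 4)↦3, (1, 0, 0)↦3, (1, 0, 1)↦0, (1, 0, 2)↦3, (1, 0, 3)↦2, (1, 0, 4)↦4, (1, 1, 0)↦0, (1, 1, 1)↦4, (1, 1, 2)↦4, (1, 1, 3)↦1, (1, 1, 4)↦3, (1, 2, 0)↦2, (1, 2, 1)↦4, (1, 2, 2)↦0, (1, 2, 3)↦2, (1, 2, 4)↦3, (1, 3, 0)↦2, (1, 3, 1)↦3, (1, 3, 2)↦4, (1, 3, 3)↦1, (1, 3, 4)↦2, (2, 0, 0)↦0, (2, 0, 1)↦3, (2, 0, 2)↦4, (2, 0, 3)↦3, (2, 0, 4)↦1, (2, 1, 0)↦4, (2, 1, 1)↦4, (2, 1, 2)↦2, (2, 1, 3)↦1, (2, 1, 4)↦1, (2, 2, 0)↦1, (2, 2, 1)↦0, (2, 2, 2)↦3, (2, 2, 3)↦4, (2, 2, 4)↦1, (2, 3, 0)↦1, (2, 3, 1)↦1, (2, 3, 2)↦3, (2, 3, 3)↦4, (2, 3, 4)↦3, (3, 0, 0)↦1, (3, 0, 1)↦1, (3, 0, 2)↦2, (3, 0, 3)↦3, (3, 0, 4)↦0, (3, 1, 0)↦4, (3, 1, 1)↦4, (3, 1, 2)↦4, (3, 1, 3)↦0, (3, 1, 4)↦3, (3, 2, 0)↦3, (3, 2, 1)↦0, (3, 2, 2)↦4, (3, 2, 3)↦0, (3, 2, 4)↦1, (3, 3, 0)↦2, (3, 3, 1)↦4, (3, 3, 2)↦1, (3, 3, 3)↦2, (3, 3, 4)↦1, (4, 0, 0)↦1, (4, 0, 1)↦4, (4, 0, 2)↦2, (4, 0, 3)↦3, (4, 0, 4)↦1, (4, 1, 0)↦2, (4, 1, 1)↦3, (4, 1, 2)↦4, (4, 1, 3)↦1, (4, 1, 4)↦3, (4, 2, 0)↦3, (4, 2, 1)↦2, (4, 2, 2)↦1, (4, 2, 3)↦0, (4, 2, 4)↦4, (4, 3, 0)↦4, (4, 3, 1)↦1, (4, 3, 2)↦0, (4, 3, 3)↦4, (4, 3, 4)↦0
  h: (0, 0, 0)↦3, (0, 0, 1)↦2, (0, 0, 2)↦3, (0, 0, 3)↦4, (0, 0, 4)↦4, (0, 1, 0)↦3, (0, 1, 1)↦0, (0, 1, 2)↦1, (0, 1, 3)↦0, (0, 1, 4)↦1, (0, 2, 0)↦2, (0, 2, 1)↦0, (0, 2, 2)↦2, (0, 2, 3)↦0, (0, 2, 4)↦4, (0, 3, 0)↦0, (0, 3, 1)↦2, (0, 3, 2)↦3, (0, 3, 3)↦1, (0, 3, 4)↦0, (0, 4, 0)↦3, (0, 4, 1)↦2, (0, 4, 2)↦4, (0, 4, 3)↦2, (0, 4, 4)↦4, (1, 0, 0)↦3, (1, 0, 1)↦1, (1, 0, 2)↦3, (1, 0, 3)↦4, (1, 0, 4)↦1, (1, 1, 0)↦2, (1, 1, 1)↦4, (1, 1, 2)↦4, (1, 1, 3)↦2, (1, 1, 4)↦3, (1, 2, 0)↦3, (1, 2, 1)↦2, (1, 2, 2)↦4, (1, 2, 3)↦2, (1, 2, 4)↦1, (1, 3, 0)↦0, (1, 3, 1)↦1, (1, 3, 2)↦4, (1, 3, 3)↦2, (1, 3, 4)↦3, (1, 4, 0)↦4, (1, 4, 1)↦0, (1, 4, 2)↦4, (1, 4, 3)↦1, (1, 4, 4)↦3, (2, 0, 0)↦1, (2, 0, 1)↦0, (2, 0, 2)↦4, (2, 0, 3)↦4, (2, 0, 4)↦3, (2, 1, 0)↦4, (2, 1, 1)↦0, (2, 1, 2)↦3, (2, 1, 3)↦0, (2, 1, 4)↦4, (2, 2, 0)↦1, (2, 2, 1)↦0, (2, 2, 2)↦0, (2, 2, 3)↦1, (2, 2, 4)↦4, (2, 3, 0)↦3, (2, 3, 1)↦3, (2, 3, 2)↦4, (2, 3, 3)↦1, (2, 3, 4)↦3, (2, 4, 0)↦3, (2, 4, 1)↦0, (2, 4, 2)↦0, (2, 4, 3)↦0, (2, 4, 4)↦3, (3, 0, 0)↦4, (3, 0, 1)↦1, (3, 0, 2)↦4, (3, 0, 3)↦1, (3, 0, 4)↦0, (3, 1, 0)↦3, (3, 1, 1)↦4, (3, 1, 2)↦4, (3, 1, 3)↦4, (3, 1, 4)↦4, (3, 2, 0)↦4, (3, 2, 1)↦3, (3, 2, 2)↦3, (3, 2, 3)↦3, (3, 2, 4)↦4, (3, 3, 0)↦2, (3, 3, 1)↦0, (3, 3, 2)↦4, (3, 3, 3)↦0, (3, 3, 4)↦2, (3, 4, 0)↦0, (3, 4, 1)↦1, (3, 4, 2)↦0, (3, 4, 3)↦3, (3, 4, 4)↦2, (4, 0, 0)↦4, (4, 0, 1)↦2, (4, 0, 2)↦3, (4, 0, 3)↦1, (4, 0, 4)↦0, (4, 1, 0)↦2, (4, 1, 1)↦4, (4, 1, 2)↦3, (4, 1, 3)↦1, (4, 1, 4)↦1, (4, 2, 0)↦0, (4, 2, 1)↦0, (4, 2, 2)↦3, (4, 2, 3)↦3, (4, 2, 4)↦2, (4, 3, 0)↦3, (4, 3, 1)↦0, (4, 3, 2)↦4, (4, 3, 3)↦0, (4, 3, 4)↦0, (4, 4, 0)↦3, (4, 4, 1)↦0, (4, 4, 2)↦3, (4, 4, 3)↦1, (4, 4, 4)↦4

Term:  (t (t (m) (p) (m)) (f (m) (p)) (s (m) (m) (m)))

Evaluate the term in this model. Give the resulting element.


value = 2

  m = 0
  p = 3
  m = 0
  (t (m) (p) (m)) = t(0, 3, 0) = 0
  m = 0
  p = 3
  (f (m) (p)) = f(0, 3) = 3
  m = 0
  m = 0
  m = 0
  (s (m) (m) (m)) = s(0, 0, 0) = 1
  (t (t (m) (p) (m)) (f (m) (p)) (s (m) (m) (m))) = t(0, 3, 1) = 2
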